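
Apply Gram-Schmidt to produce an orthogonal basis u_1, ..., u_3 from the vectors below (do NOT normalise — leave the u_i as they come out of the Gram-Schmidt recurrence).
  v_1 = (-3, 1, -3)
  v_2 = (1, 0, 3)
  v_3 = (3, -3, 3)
Orthogonal basis:
  u_1 = (-3, 1, -3)
  u_2 = (-17/19, 12/19, 21/19)
  u_3 = (-18/23, -36/23, 6/23)

Apply the Gram-Schmidt recurrence
  u_1 = v_1
  u_i = v_i − Σ_{j<i} ((v_i · u_j) / (u_j · u_j)) · u_j.

Step by step this gives:
  u_1 = (-3, 1, -3)
  u_2 = (-17/19, 12/19, 21/19)
  u_3 = (-18/23, -36/23, 6/23)

Orthogonality check:
  u_2 · u_1 = 0 (should be 0)
  u_3 · u_1 = 0 (should be 0)
  u_3 · u_2 = 0 (should be 0)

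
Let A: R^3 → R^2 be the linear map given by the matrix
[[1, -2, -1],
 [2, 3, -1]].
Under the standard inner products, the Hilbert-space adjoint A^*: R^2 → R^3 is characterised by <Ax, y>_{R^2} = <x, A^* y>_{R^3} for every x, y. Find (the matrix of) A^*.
A^* = A^T =
[[1, 2],
 [-2, 3],
 [-1, -1]]

For real matrices with standard dot products, the defining identity <Ax, y> = <x, A^* y> gives (Ax)^T y = x^T (A^*) y, i.e. x^T A^T y = x^T (A^*) y. Since this holds for all x, y, we must have A^* = A^T. Therefore
A^* =
[[1, 2],
 [-2, 3],
 [-1, -1]].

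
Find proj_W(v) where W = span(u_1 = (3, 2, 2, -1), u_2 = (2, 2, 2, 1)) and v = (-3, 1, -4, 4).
proj_W(v) = (-223/65, -16/13, -16/13, 246/65)

Set up U = [u_1 | ... | u_2] ∈ R^(4×2). The projector onto W = col(U) is P = U (U^T U)^(-1) U^T.
Compute U^T U =
  [18, 13]
  [13, 13],
and U^T v = (-19, -8).
Solve U^T U · c = U^T v for the coefficients: c = (-11/5, 103/65). The projection is proj_W(v) = U c.
Check: (v - proj_W(v)) · u_1 = 0  (should be 0).
Check: (v - proj_W(v)) · u_2 = 0  (should be 0).
Result: proj_W(v) = (-223/65, -16/13, -16/13, 246/65).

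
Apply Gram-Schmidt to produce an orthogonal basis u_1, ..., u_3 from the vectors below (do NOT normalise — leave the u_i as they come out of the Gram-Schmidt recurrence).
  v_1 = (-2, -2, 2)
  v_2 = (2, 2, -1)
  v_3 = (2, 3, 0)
Orthogonal basis:
  u_1 = (-2, -2, 2)
  u_2 = (1/3, 1/3, 2/3)
  u_3 = (-1/2, 1/2, 0)

Apply the Gram-Schmidt recurrence
  u_1 = v_1
  u_i = v_i − Σ_{j<i} ((v_i · u_j) / (u_j · u_j)) · u_j.

Step by step this gives:
  u_1 = (-2, -2, 2)
  u_2 = (1/3, 1/3, 2/3)
  u_3 = (-1/2, 1/2, 0)

Orthogonality check:
  u_2 · u_1 = 0 (should be 0)
  u_3 · u_1 = 0 (should be 0)
  u_3 · u_2 = 0 (should be 0)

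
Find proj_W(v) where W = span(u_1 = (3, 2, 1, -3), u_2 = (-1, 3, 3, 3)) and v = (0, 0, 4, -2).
proj_W(v) = (726/635, 220/127, 802/635, -78/127)

Set up U = [u_1 | ... | u_2] ∈ R^(4×2). The projector onto W = col(U) is P = U (U^T U)^(-1) U^T.
Compute U^T U =
  [23, -3]
  [-3, 28],
and U^T v = (10, 6).
Solve U^T U · c = U^T v for the coefficients: c = (298/635, 168/635). The projection is proj_W(v) = U c.
Check: (v - proj_W(v)) · u_1 = 0  (should be 0).
Check: (v - proj_W(v)) · u_2 = 0  (should be 0).
Result: proj_W(v) = (726/635, 220/127, 802/635, -78/127).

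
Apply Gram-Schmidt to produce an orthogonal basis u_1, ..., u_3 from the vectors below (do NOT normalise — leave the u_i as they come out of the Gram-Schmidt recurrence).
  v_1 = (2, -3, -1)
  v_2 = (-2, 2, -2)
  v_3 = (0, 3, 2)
Orthogonal basis:
  u_1 = (2, -3, -1)
  u_2 = (-6/7, 2/7, -18/7)
  u_3 = (14/13, 21/26, -7/26)

Apply the Gram-Schmidt recurrence
  u_1 = v_1
  u_i = v_i − Σ_{j<i} ((v_i · u_j) / (u_j · u_j)) · u_j.

Step by step this gives:
  u_1 = (2, -3, -1)
  u_2 = (-6/7, 2/7, -18/7)
  u_3 = (14/13, 21/26, -7/26)

Orthogonality check:
  u_2 · u_1 = 0 (should be 0)
  u_3 · u_1 = 0 (should be 0)
  u_3 · u_2 = 0 (should be 0)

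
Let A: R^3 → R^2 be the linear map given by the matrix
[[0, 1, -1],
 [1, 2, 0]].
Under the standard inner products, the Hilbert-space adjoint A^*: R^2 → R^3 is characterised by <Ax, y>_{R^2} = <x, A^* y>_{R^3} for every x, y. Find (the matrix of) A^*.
A^* = A^T =
[[0, 1],
 [1, 2],
 [-1, 0]]

For real matrices with standard dot products, the defining identity <Ax, y> = <x, A^* y> gives (Ax)^T y = x^T (A^*) y, i.e. x^T A^T y = x^T (A^*) y. Since this holds for all x, y, we must have A^* = A^T. Therefore
A^* =
[[0, 1],
 [1, 2],
 [-1, 0]].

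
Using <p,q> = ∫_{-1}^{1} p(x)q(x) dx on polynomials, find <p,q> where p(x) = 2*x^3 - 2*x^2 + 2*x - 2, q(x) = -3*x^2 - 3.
<p,q> = 112/5

Expand the product: p(x)·q(x) = -6*x^5 + 6*x^4 - 12*x^3 + 12*x^2 - 6*x + 6.
∫_{-1}^{1} of each monomial x^k gives [2/(k+1) if k even, 0 if k odd]. Integrating term-by-term (or equivalently evaluating the antiderivative F(x) = -x^6 + 6*x^5/5 - 3*x^4 + 4*x^3 - 3*x^2 + 6*x at the endpoints):
  F(1) − F(−1) = 21/5 − (-91/5) = 112/5.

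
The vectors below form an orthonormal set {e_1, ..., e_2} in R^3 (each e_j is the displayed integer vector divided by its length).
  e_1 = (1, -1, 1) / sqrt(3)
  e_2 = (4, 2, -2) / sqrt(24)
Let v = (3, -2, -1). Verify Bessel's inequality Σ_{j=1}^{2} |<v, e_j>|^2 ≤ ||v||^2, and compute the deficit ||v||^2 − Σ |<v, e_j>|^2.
Σ |<v, e_j>|^2 = 19/2; ||v||^2 = 14; deficit = 9/2

Write each e_j = u_j / sqrt(<u_j, u_j>) where u_j is the displayed integer vector. Then <v, e_j> = <v, u_j> / sqrt(<u_j, u_j>), so |<v, e_j>|^2 = <v, u_j>^2 / <u_j, u_j>.
Coefficients: <v, e_1> = 4/sqrt(3), <v, e_2> = 10/sqrt(24).
Square and sum: Σ |<v, e_j>|^2 = 19/2.
Compute ||v||^2 = v·v = 14.
Deficit = 14 − 19/2 = 9/2 ≥ 0, confirming Bessel's inequality. (The deficit equals ||v − Σ <v,e_j> e_j||^2, the squared distance from v to span{e_j}.)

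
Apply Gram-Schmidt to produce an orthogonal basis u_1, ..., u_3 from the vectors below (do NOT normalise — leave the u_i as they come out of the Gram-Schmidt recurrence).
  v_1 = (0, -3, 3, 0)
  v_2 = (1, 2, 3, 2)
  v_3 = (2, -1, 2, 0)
Orthogonal basis:
  u_1 = (0, -3, 3, 0)
  u_2 = (1, 5/2, 5/2, 2)
  u_3 = (61/35, -1/7, -1/7, -18/35)

Apply the Gram-Schmidt recurrence
  u_1 = v_1
  u_i = v_i − Σ_{j<i} ((v_i · u_j) / (u_j · u_j)) · u_j.

Step by step this gives:
  u_1 = (0, -3, 3, 0)
  u_2 = (1, 5/2, 5/2, 2)
  u_3 = (61/35, -1/7, -1/7, -18/35)

Orthogonality check:
  u_2 · u_1 = 0 (should be 0)
  u_3 · u_1 = 0 (should be 0)
  u_3 · u_2 = 0 (should be 0)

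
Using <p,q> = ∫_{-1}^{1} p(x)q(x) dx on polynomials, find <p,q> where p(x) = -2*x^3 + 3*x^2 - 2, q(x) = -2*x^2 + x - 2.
<p,q> = 52/15

Expand the product: p(x)·q(x) = 4*x^5 - 8*x^4 + 7*x^3 - 2*x^2 - 2*x + 4.
∫_{-1}^{1} of each monomial x^k gives [2/(k+1) if k even, 0 if k odd]. Integrating term-by-term (or equivalently evaluating the antiderivative F(x) = 2*x^6/3 - 8*x^5/5 + 7*x^4/4 - 2*x^3/3 - x^2 + 4*x at the endpoints):
  F(1) − F(−1) = 63/20 − (-19/60) = 52/15.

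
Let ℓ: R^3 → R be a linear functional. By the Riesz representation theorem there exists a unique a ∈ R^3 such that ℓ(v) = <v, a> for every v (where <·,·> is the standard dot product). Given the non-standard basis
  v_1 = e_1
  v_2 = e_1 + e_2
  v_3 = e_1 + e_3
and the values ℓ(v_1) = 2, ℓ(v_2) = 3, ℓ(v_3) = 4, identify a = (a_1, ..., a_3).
a = (2, 1, 2)

Write a = (a_1, ..., a_3) in the standard basis. For each basis vector v_i, ℓ(v_i) = <v_i, a> is a linear equation in the a_j's. Collect the n equations into a matrix system V a = ℓ, where row i of V is v_i (expressed in the standard basis). Since V is invertible (lower-triangular with 1s on the diagonal, up to permutation), solve by back-substitution:
  V =
[[1, 0, 0],
 [1, 1, 0],
 [1, 0, 1]]
  V a = (2, 3, 4)
Solving gives a = (2, 1, 2).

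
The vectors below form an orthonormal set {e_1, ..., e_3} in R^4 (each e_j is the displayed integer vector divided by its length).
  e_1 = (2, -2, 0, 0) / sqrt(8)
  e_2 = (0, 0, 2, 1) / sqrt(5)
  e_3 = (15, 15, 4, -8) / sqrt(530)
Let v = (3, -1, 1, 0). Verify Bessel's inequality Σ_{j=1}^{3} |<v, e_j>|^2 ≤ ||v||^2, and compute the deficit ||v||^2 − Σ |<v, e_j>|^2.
Σ |<v, e_j>|^2 = 582/53; ||v||^2 = 11; deficit = 1/53

Write each e_j = u_j / sqrt(<u_j, u_j>) where u_j is the displayed integer vector. Then <v, e_j> = <v, u_j> / sqrt(<u_j, u_j>), so |<v, e_j>|^2 = <v, u_j>^2 / <u_j, u_j>.
Coefficients: <v, e_1> = 8/sqrt(8), <v, e_2> = 2/sqrt(5), <v, e_3> = 34/sqrt(530).
Square and sum: Σ |<v, e_j>|^2 = 582/53.
Compute ||v||^2 = v·v = 11.
Deficit = 11 − 582/53 = 1/53 ≥ 0, confirming Bessel's inequality. (The deficit equals ||v − Σ <v,e_j> e_j||^2, the squared distance from v to span{e_j}.)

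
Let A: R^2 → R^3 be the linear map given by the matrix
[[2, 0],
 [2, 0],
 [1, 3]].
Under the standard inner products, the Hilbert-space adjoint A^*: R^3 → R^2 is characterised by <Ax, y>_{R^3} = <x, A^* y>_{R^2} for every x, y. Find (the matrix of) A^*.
A^* = A^T =
[[2, 2, 1],
 [0, 0, 3]]

For real matrices with standard dot products, the defining identity <Ax, y> = <x, A^* y> gives (Ax)^T y = x^T (A^*) y, i.e. x^T A^T y = x^T (A^*) y. Since this holds for all x, y, we must have A^* = A^T. Therefore
A^* =
[[2, 2, 1],
 [0, 0, 3]].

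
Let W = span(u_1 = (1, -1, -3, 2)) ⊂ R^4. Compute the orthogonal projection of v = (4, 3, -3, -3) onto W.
proj_W(v) = (4/15, -4/15, -4/5, 8/15)

Set up U = [u_1 | ... | u_1] ∈ R^(4×1). The projector onto W = col(U) is P = U (U^T U)^(-1) U^T.
Compute U^T U =
  [15],
and U^T v = (4).
Solve U^T U · c = U^T v for the coefficients: c = (4/15). The projection is proj_W(v) = U c.
Check: (v - proj_W(v)) · u_1 = 0  (should be 0).
Result: proj_W(v) = (4/15, -4/15, -4/5, 8/15).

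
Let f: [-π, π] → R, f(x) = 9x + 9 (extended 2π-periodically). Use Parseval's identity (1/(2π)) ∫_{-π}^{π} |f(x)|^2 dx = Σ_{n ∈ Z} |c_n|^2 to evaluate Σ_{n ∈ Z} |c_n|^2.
Σ |c_n|^2 = 27π^2 + 81

Expand and integrate term by term over [-π, π]:
  ∫ (9x)^2 dx = 81·(2π^3/3); ∫ 2·9·(9)·x dx = 0 (odd integrand); ∫ 9^2 dx = 81·2π.
So (1/(2π)) ∫_{-π}^{π} (9x + 9)^2 dx = 81π^2/3 + 81 = 27π^2 + 81.
Parseval ⇒ Σ |c_n|^2 = 27π^2 + 81.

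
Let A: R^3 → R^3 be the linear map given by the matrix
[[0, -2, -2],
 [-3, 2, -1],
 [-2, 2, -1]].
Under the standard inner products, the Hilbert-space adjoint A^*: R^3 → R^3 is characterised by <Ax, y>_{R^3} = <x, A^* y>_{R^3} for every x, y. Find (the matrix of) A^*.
A^* = A^T =
[[0, -3, -2],
 [-2, 2, 2],
 [-2, -1, -1]]

For real matrices with standard dot products, the defining identity <Ax, y> = <x, A^* y> gives (Ax)^T y = x^T (A^*) y, i.e. x^T A^T y = x^T (A^*) y. Since this holds for all x, y, we must have A^* = A^T. Therefore
A^* =
[[0, -3, -2],
 [-2, 2, 2],
 [-2, -1, -1]].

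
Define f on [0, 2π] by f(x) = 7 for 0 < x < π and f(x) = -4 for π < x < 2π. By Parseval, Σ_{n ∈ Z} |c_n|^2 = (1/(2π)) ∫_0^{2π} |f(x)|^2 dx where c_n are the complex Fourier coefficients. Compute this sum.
Σ |c_n|^2 = 65/2

Parseval equates the L^2 energy of f (normalised by 1/(2π)) with the ℓ^2 sum of its Fourier coefficients: (1/(2π)) ∫_0^{2π} |f|^2 = Σ |c_n|^2.
Compute the left side: (1/(2π)) [∫_0^π 7^2 dx + ∫_π^{2π} (-4)^2 dx] = (1/(2π)) · (49π + 16π) = (49 + 16)/2 = 65/2.
So Σ_{n ∈ Z} |c_n|^2 = 65/2.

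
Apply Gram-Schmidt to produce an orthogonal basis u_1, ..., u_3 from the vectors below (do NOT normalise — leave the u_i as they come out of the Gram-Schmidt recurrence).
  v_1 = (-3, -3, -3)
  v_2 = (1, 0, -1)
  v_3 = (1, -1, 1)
Orthogonal basis:
  u_1 = (-3, -3, -3)
  u_2 = (1, 0, -1)
  u_3 = (2/3, -4/3, 2/3)

Apply the Gram-Schmidt recurrence
  u_1 = v_1
  u_i = v_i − Σ_{j<i} ((v_i · u_j) / (u_j · u_j)) · u_j.

Step by step this gives:
  u_1 = (-3, -3, -3)
  u_2 = (1, 0, -1)
  u_3 = (2/3, -4/3, 2/3)

Orthogonality check:
  u_2 · u_1 = 0 (should be 0)
  u_3 · u_1 = 0 (should be 0)
  u_3 · u_2 = 0 (should be 0)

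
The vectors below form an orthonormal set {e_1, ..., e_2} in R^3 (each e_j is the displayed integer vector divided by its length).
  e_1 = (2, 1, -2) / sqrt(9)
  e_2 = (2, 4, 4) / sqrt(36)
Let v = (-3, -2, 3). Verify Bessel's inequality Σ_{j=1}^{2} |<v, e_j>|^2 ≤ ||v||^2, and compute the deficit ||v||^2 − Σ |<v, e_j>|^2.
Σ |<v, e_j>|^2 = 197/9; ||v||^2 = 22; deficit = 1/9

Write each e_j = u_j / sqrt(<u_j, u_j>) where u_j is the displayed integer vector. Then <v, e_j> = <v, u_j> / sqrt(<u_j, u_j>), so |<v, e_j>|^2 = <v, u_j>^2 / <u_j, u_j>.
Coefficients: <v, e_1> = -14/sqrt(9), <v, e_2> = -2/sqrt(36).
Square and sum: Σ |<v, e_j>|^2 = 197/9.
Compute ||v||^2 = v·v = 22.
Deficit = 22 − 197/9 = 1/9 ≥ 0, confirming Bessel's inequality. (The deficit equals ||v − Σ <v,e_j> e_j||^2, the squared distance from v to span{e_j}.)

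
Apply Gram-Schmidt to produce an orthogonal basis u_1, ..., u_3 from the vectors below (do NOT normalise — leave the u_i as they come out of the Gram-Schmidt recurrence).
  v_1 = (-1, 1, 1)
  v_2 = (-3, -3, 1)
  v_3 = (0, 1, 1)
Orthogonal basis:
  u_1 = (-1, 1, 1)
  u_2 = (-8/3, -10/3, 2/3)
  u_3 = (2/7, -1/7, 3/7)

Apply the Gram-Schmidt recurrence
  u_1 = v_1
  u_i = v_i − Σ_{j<i} ((v_i · u_j) / (u_j · u_j)) · u_j.

Step by step this gives:
  u_1 = (-1, 1, 1)
  u_2 = (-8/3, -10/3, 2/3)
  u_3 = (2/7, -1/7, 3/7)

Orthogonality check:
  u_2 · u_1 = 0 (should be 0)
  u_3 · u_1 = 0 (should be 0)
  u_3 · u_2 = 0 (should be 0)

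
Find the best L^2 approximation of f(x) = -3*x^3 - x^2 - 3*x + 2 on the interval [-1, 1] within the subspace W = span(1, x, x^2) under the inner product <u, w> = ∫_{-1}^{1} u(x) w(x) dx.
g(x) = -x^2 - 24*x/5 + 2

The best approximation g ∈ W is the orthogonal projection of f onto W. Writing g = a_0 + a_1 x + a_2 x^2, the coefficients solve the normal equations G · a = b where
  G_{ij} = <φ_i, φ_j> and b_i = <f, φ_i>, with φ_0 = 1, φ_1 = x, φ_2 = x^2.
G =
  [2, 0, 2/3]
  [0, 2/3, 0]
  [2/3, 0, 2/5],
b = (10/3, -16/5, 14/15).
Solving gives a_0 = 2, a_1 = -24/5, a_2 = -1, so
  g(x) = -x^2 - 24*x/5 + 2.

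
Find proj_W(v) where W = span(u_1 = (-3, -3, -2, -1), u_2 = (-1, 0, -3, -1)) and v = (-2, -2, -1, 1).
proj_W(v) = (-271/153, -103/51, -92/153, -65/153)

Set up U = [u_1 | ... | u_2] ∈ R^(4×2). The projector onto W = col(U) is P = U (U^T U)^(-1) U^T.
Compute U^T U =
  [23, 10]
  [10, 11],
and U^T v = (13, 4).
Solve U^T U · c = U^T v for the coefficients: c = (103/153, -38/153). The projection is proj_W(v) = U c.
Check: (v - proj_W(v)) · u_1 = 0  (should be 0).
Check: (v - proj_W(v)) · u_2 = 0  (should be 0).
Result: proj_W(v) = (-271/153, -103/51, -92/153, -65/153).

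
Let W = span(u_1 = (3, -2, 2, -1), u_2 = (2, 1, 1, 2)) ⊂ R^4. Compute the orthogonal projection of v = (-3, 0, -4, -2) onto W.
proj_W(v) = (-333/82, -1/41, -95/41, -145/82)

Set up U = [u_1 | ... | u_2] ∈ R^(4×2). The projector onto W = col(U) is P = U (U^T U)^(-1) U^T.
Compute U^T U =
  [18, 4]
  [4, 10],
and U^T v = (-15, -14).
Solve U^T U · c = U^T v for the coefficients: c = (-47/82, -48/41). The projection is proj_W(v) = U c.
Check: (v - proj_W(v)) · u_1 = 0  (should be 0).
Check: (v - proj_W(v)) · u_2 = 0  (should be 0).
Result: proj_W(v) = (-333/82, -1/41, -95/41, -145/82).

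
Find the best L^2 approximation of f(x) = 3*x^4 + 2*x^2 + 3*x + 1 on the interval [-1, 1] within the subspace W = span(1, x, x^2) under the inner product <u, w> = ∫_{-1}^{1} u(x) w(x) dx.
g(x) = 32*x^2/7 + 3*x + 26/35

The best approximation g ∈ W is the orthogonal projection of f onto W. Writing g = a_0 + a_1 x + a_2 x^2, the coefficients solve the normal equations G · a = b where
  G_{ij} = <φ_i, φ_j> and b_i = <f, φ_i>, with φ_0 = 1, φ_1 = x, φ_2 = x^2.
G =
  [2, 0, 2/3]
  [0, 2/3, 0]
  [2/3, 0, 2/5],
b = (68/15, 2, 244/105).
Solving gives a_0 = 26/35, a_1 = 3, a_2 = 32/7, so
  g(x) = 32*x^2/7 + 3*x + 26/35.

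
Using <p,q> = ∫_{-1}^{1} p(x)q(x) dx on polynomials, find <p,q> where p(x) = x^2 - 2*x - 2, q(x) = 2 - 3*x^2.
<p,q> = -58/15

Expand the product: p(x)·q(x) = -3*x^4 + 6*x^3 + 8*x^2 - 4*x - 4.
∫_{-1}^{1} of each monomial x^k gives [2/(k+1) if k even, 0 if k odd]. Integrating term-by-term (or equivalently evaluating the antiderivative F(x) = -3*x^5/5 + 3*x^4/2 + 8*x^3/3 - 2*x^2 - 4*x at the endpoints):
  F(1) − F(−1) = -73/30 − (43/30) = -58/15.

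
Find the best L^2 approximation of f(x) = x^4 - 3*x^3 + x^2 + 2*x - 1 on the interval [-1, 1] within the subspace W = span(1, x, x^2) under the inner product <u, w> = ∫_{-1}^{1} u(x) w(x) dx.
g(x) = 13*x^2/7 + x/5 - 38/35

The best approximation g ∈ W is the orthogonal projection of f onto W. Writing g = a_0 + a_1 x + a_2 x^2, the coefficients solve the normal equations G · a = b where
  G_{ij} = <φ_i, φ_j> and b_i = <f, φ_i>, with φ_0 = 1, φ_1 = x, φ_2 = x^2.
G =
  [2, 0, 2/3]
  [0, 2/3, 0]
  [2/3, 0, 2/5],
b = (-14/15, 2/15, 2/105).
Solving gives a_0 = -38/35, a_1 = 1/5, a_2 = 13/7, so
  g(x) = 13*x^2/7 + x/5 - 38/35.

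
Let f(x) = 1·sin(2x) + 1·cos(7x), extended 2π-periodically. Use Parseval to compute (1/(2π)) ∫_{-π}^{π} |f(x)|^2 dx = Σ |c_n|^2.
Σ |c_n|^2 = 1

Expand |f|^2 and use orthogonality of {sin(nx), cos(mx)} on [-π, π]:
  ∫_{-π}^{π} sin(nx)^2 dx = π, ∫ cos(mx)^2 dx = π, and cross terms integrate to 0.
So ∫_{-π}^{π} f(x)^2 dx = 1^2 · π + 1^2 · π = (1 + 1)π.
Divide by 2π: (1 + 1)/2 = 1.
By Parseval, this equals Σ |c_n|^2.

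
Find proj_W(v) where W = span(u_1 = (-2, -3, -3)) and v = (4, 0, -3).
proj_W(v) = (-1/11, -3/22, -3/22)

Set up U = [u_1 | ... | u_1] ∈ R^(3×1). The projector onto W = col(U) is P = U (U^T U)^(-1) U^T.
Compute U^T U =
  [22],
and U^T v = (1).
Solve U^T U · c = U^T v for the coefficients: c = (1/22). The projection is proj_W(v) = U c.
Check: (v - proj_W(v)) · u_1 = 0  (should be 0).
Result: proj_W(v) = (-1/11, -3/22, -3/22).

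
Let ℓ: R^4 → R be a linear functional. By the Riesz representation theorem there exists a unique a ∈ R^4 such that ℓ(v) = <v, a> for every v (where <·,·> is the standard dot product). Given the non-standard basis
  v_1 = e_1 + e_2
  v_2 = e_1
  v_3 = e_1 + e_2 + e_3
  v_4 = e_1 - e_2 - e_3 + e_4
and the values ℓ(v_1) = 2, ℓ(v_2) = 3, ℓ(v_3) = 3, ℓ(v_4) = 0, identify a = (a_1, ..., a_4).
a = (3, -1, 1, -3)

Write a = (a_1, ..., a_4) in the standard basis. For each basis vector v_i, ℓ(v_i) = <v_i, a> is a linear equation in the a_j's. Collect the n equations into a matrix system V a = ℓ, where row i of V is v_i (expressed in the standard basis). Since V is invertible (lower-triangular with 1s on the diagonal, up to permutation), solve by back-substitution:
  V =
[[1, 1, 0, 0],
 [1, 0, 0, 0],
 [1, 1, 1, 0],
 [1, -1, -1, 1]]
  V a = (2, 3, 3, 0)
Solving gives a = (3, -1, 1, -3).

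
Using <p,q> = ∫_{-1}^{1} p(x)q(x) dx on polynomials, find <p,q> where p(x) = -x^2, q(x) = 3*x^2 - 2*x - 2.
<p,q> = 2/15

Expand the product: p(x)·q(x) = -3*x^4 + 2*x^3 + 2*x^2.
∫_{-1}^{1} of each monomial x^k gives [2/(k+1) if k even, 0 if k odd]. Integrating term-by-term (or equivalently evaluating the antiderivative F(x) = -3*x^5/5 + x^4/2 + 2*x^3/3 at the endpoints):
  F(1) − F(−1) = 17/30 − (13/30) = 2/15.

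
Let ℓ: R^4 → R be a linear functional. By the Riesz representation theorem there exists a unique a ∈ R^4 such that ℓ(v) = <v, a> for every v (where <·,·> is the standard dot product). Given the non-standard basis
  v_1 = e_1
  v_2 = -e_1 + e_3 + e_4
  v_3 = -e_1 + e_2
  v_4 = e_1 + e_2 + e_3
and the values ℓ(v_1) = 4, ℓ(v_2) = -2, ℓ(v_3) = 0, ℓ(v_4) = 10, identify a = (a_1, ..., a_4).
a = (4, 4, 2, 0)

Write a = (a_1, ..., a_4) in the standard basis. For each basis vector v_i, ℓ(v_i) = <v_i, a> is a linear equation in the a_j's. Collect the n equations into a matrix system V a = ℓ, where row i of V is v_i (expressed in the standard basis). Since V is invertible (lower-triangular with 1s on the diagonal, up to permutation), solve by back-substitution:
  V =
[[1, 0, 0, 0],
 [-1, 0, 1, 1],
 [-1, 1, 0, 0],
 [1, 1, 1, 0]]
  V a = (4, -2, 0, 10)
Solving gives a = (4, 4, 2, 0).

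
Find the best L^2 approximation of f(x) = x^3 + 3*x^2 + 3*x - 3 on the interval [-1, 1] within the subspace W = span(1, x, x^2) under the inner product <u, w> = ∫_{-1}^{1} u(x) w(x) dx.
g(x) = 3*x^2 + 18*x/5 - 3

The best approximation g ∈ W is the orthogonal projection of f onto W. Writing g = a_0 + a_1 x + a_2 x^2, the coefficients solve the normal equations G · a = b where
  G_{ij} = <φ_i, φ_j> and b_i = <f, φ_i>, with φ_0 = 1, φ_1 = x, φ_2 = x^2.
G =
  [2, 0, 2/3]
  [0, 2/3, 0]
  [2/3, 0, 2/5],
b = (-4, 12/5, -4/5).
Solving gives a_0 = -3, a_1 = 18/5, a_2 = 3, so
  g(x) = 3*x^2 + 18*x/5 - 3.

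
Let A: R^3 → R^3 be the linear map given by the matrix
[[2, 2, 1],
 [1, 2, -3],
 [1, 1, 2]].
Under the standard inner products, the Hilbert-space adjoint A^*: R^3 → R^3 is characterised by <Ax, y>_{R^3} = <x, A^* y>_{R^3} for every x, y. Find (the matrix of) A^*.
A^* = A^T =
[[2, 1, 1],
 [2, 2, 1],
 [1, -3, 2]]

For real matrices with standard dot products, the defining identity <Ax, y> = <x, A^* y> gives (Ax)^T y = x^T (A^*) y, i.e. x^T A^T y = x^T (A^*) y. Since this holds for all x, y, we must have A^* = A^T. Therefore
A^* =
[[2, 1, 1],
 [2, 2, 1],
 [1, -3, 2]].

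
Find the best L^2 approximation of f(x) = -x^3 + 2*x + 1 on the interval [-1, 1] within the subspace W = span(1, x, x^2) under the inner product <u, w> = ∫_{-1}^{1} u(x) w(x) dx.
g(x) = 7*x/5 + 1

The best approximation g ∈ W is the orthogonal projection of f onto W. Writing g = a_0 + a_1 x + a_2 x^2, the coefficients solve the normal equations G · a = b where
  G_{ij} = <φ_i, φ_j> and b_i = <f, φ_i>, with φ_0 = 1, φ_1 = x, φ_2 = x^2.
G =
  [2, 0, 2/3]
  [0, 2/3, 0]
  [2/3, 0, 2/5],
b = (2, 14/15, 2/3).
Solving gives a_0 = 1, a_1 = 7/5, a_2 = 0, so
  g(x) = 7*x/5 + 1.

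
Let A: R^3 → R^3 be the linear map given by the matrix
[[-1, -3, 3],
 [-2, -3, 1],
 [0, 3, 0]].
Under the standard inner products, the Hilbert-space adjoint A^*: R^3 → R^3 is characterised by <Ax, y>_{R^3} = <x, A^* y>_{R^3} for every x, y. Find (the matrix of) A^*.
A^* = A^T =
[[-1, -2, 0],
 [-3, -3, 3],
 [3, 1, 0]]

For real matrices with standard dot products, the defining identity <Ax, y> = <x, A^* y> gives (Ax)^T y = x^T (A^*) y, i.e. x^T A^T y = x^T (A^*) y. Since this holds for all x, y, we must have A^* = A^T. Therefore
A^* =
[[-1, -2, 0],
 [-3, -3, 3],
 [3, 1, 0]].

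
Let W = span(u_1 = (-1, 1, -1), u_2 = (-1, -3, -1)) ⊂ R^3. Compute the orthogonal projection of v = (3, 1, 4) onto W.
proj_W(v) = (7/2, 1, 7/2)

Set up U = [u_1 | ... | u_2] ∈ R^(3×2). The projector onto W = col(U) is P = U (U^T U)^(-1) U^T.
Compute U^T U =
  [3, -1]
  [-1, 11],
and U^T v = (-6, -10).
Solve U^T U · c = U^T v for the coefficients: c = (-19/8, -9/8). The projection is proj_W(v) = U c.
Check: (v - proj_W(v)) · u_1 = 0  (should be 0).
Check: (v - proj_W(v)) · u_2 = 0  (should be 0).
Result: proj_W(v) = (7/2, 1, 7/2).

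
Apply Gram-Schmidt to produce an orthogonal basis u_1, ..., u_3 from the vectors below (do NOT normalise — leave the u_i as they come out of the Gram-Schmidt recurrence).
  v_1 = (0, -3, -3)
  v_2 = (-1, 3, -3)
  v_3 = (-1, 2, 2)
Orthogonal basis:
  u_1 = (0, -3, -3)
  u_2 = (-1, 3, -3)
  u_3 = (-18/19, -3/19, 3/19)

Apply the Gram-Schmidt recurrence
  u_1 = v_1
  u_i = v_i − Σ_{j<i} ((v_i · u_j) / (u_j · u_j)) · u_j.

Step by step this gives:
  u_1 = (0, -3, -3)
  u_2 = (-1, 3, -3)
  u_3 = (-18/19, -3/19, 3/19)

Orthogonality check:
  u_2 · u_1 = 0 (should be 0)
  u_3 · u_1 = 0 (should be 0)
  u_3 · u_2 = 0 (should be 0)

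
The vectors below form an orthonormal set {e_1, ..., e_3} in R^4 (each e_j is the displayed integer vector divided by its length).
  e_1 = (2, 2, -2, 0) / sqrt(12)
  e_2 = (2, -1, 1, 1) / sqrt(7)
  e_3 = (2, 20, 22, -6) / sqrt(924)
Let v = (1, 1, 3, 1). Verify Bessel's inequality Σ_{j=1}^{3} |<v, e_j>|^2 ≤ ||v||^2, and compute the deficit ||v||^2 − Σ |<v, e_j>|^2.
Σ |<v, e_j>|^2 = 123/11; ||v||^2 = 12; deficit = 9/11

Write each e_j = u_j / sqrt(<u_j, u_j>) where u_j is the displayed integer vector. Then <v, e_j> = <v, u_j> / sqrt(<u_j, u_j>), so |<v, e_j>|^2 = <v, u_j>^2 / <u_j, u_j>.
Coefficients: <v, e_1> = -2/sqrt(12), <v, e_2> = 5/sqrt(7), <v, e_3> = 82/sqrt(924).
Square and sum: Σ |<v, e_j>|^2 = 123/11.
Compute ||v||^2 = v·v = 12.
Deficit = 12 − 123/11 = 9/11 ≥ 0, confirming Bessel's inequality. (The deficit equals ||v − Σ <v,e_j> e_j||^2, the squared distance from v to span{e_j}.)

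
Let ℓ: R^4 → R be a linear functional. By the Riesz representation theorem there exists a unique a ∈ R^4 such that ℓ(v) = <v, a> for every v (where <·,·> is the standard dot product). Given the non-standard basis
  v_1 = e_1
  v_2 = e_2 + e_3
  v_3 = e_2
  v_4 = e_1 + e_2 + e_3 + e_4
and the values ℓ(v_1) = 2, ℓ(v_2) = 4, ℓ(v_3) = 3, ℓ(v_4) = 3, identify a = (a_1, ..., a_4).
a = (2, 3, 1, -3)

Write a = (a_1, ..., a_4) in the standard basis. For each basis vector v_i, ℓ(v_i) = <v_i, a> is a linear equation in the a_j's. Collect the n equations into a matrix system V a = ℓ, where row i of V is v_i (expressed in the standard basis). Since V is invertible (lower-triangular with 1s on the diagonal, up to permutation), solve by back-substitution:
  V =
[[1, 0, 0, 0],
 [0, 1, 1, 0],
 [0, 1, 0, 0],
 [1, 1, 1, 1]]
  V a = (2, 4, 3, 3)
Solving gives a = (2, 3, 1, -3).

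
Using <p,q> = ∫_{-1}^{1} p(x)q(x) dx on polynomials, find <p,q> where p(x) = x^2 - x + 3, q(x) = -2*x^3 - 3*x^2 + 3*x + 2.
<p,q> = 74/15

Expand the product: p(x)·q(x) = -2*x^5 - x^4 - 10*x^2 + 7*x + 6.
∫_{-1}^{1} of each monomial x^k gives [2/(k+1) if k even, 0 if k odd]. Integrating term-by-term (or equivalently evaluating the antiderivative F(x) = -x^6/3 - x^5/5 - 10*x^3/3 + 7*x^2/2 + 6*x at the endpoints):
  F(1) − F(−1) = 169/30 − (7/10) = 74/15.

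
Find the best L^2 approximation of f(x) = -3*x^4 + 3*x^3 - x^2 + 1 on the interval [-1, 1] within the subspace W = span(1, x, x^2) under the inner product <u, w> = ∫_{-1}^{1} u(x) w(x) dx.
g(x) = -25*x^2/7 + 9*x/5 + 44/35

The best approximation g ∈ W is the orthogonal projection of f onto W. Writing g = a_0 + a_1 x + a_2 x^2, the coefficients solve the normal equations G · a = b where
  G_{ij} = <φ_i, φ_j> and b_i = <f, φ_i>, with φ_0 = 1, φ_1 = x, φ_2 = x^2.
G =
  [2, 0, 2/3]
  [0, 2/3, 0]
  [2/3, 0, 2/5],
b = (2/15, 6/5, -62/105).
Solving gives a_0 = 44/35, a_1 = 9/5, a_2 = -25/7, so
  g(x) = -25*x^2/7 + 9*x/5 + 44/35.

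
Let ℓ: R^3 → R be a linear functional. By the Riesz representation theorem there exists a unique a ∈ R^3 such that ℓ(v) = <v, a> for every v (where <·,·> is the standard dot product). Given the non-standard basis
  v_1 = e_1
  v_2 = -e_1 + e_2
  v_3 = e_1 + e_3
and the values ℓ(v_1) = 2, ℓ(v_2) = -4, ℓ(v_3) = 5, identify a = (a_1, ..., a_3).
a = (2, -2, 3)

Write a = (a_1, ..., a_3) in the standard basis. For each basis vector v_i, ℓ(v_i) = <v_i, a> is a linear equation in the a_j's. Collect the n equations into a matrix system V a = ℓ, where row i of V is v_i (expressed in the standard basis). Since V is invertible (lower-triangular with 1s on the diagonal, up to permutation), solve by back-substitution:
  V =
[[1, 0, 0],
 [-1, 1, 0],
 [1, 0, 1]]
  V a = (2, -4, 5)
Solving gives a = (2, -2, 3).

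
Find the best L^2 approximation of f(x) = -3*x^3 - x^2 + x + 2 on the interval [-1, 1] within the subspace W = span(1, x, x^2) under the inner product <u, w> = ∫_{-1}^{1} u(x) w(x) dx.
g(x) = -x^2 - 4*x/5 + 2

The best approximation g ∈ W is the orthogonal projection of f onto W. Writing g = a_0 + a_1 x + a_2 x^2, the coefficients solve the normal equations G · a = b where
  G_{ij} = <φ_i, φ_j> and b_i = <f, φ_i>, with φ_0 = 1, φ_1 = x, φ_2 = x^2.
G =
  [2, 0, 2/3]
  [0, 2/3, 0]
  [2/3, 0, 2/5],
b = (10/3, -8/15, 14/15).
Solving gives a_0 = 2, a_1 = -4/5, a_2 = -1, so
  g(x) = -x^2 - 4*x/5 + 2.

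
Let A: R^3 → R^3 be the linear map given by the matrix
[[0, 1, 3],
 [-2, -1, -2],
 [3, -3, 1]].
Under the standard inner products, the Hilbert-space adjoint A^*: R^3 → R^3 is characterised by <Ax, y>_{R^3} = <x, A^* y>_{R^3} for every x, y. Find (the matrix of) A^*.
A^* = A^T =
[[0, -2, 3],
 [1, -1, -3],
 [3, -2, 1]]

For real matrices with standard dot products, the defining identity <Ax, y> = <x, A^* y> gives (Ax)^T y = x^T (A^*) y, i.e. x^T A^T y = x^T (A^*) y. Since this holds for all x, y, we must have A^* = A^T. Therefore
A^* =
[[0, -2, 3],
 [1, -1, -3],
 [3, -2, 1]].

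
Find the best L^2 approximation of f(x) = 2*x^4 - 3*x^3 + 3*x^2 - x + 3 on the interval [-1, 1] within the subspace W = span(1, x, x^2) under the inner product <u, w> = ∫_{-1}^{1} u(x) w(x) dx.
g(x) = 33*x^2/7 - 14*x/5 + 99/35

The best approximation g ∈ W is the orthogonal projection of f onto W. Writing g = a_0 + a_1 x + a_2 x^2, the coefficients solve the normal equations G · a = b where
  G_{ij} = <φ_i, φ_j> and b_i = <f, φ_i>, with φ_0 = 1, φ_1 = x, φ_2 = x^2.
G =
  [2, 0, 2/3]
  [0, 2/3, 0]
  [2/3, 0, 2/5],
b = (44/5, -28/15, 132/35).
Solving gives a_0 = 99/35, a_1 = -14/5, a_2 = 33/7, so
  g(x) = 33*x^2/7 - 14*x/5 + 99/35.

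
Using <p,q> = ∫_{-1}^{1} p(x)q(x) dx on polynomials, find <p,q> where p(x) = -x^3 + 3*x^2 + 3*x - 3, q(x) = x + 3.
<p,q> = -52/5

Expand the product: p(x)·q(x) = -x^4 + 12*x^2 + 6*x - 9.
∫_{-1}^{1} of each monomial x^k gives [2/(k+1) if k even, 0 if k odd]. Integrating term-by-term (or equivalently evaluating the antiderivative F(x) = -x^5/5 + 4*x^3 + 3*x^2 - 9*x at the endpoints):
  F(1) − F(−1) = -11/5 − (41/5) = -52/5.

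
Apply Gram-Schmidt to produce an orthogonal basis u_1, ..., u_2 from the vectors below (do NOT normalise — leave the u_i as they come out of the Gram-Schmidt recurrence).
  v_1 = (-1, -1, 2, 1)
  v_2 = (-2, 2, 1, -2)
Orthogonal basis:
  u_1 = (-1, -1, 2, 1)
  u_2 = (-2, 2, 1, -2)

Apply the Gram-Schmidt recurrence
  u_1 = v_1
  u_i = v_i − Σ_{j<i} ((v_i · u_j) / (u_j · u_j)) · u_j.

Step by step this gives:
  u_1 = (-1, -1, 2, 1)
  u_2 = (-2, 2, 1, -2)

Orthogonality check:
  u_2 · u_1 = 0 (should be 0)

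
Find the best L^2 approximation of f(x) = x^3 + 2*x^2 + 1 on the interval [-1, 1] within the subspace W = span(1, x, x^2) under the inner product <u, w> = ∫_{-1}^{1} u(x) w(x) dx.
g(x) = 2*x^2 + 3*x/5 + 1

The best approximation g ∈ W is the orthogonal projection of f onto W. Writing g = a_0 + a_1 x + a_2 x^2, the coefficients solve the normal equations G · a = b where
  G_{ij} = <φ_i, φ_j> and b_i = <f, φ_i>, with φ_0 = 1, φ_1 = x, φ_2 = x^2.
G =
  [2, 0, 2/3]
  [0, 2/3, 0]
  [2/3, 0, 2/5],
b = (10/3, 2/5, 22/15).
Solving gives a_0 = 1, a_1 = 3/5, a_2 = 2, so
  g(x) = 2*x^2 + 3*x/5 + 1.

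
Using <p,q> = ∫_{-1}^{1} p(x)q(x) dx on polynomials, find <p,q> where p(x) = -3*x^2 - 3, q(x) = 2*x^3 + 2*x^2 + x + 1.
<p,q> = -72/5

Expand the product: p(x)·q(x) = -6*x^5 - 6*x^4 - 9*x^3 - 9*x^2 - 3*x - 3.
∫_{-1}^{1} of each monomial x^k gives [2/(k+1) if k even, 0 if k odd]. Integrating term-by-term (or equivalently evaluating the antiderivative F(x) = -x^6 - 6*x^5/5 - 9*x^4/4 - 3*x^3 - 3*x^2/2 - 3*x at the endpoints):
  F(1) − F(−1) = -239/20 − (49/20) = -72/5.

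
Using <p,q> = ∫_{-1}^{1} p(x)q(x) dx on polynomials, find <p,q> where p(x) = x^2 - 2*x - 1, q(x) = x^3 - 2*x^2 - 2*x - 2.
<p,q> = 76/15

Expand the product: p(x)·q(x) = x^5 - 4*x^4 + x^3 + 4*x^2 + 6*x + 2.
∫_{-1}^{1} of each monomial x^k gives [2/(k+1) if k even, 0 if k odd]. Integrating term-by-term (or equivalently evaluating the antiderivative F(x) = x^6/6 - 4*x^5/5 + x^4/4 + 4*x^3/3 + 3*x^2 + 2*x at the endpoints):
  F(1) − F(−1) = 119/20 − (53/60) = 76/15.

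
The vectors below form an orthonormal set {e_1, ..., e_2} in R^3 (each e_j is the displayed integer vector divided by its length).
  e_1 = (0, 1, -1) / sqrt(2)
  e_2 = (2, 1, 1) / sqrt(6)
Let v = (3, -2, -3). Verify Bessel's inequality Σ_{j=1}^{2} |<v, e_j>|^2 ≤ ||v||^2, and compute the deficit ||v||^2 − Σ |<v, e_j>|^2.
Σ |<v, e_j>|^2 = 2/3; ||v||^2 = 22; deficit = 64/3

Write each e_j = u_j / sqrt(<u_j, u_j>) where u_j is the displayed integer vector. Then <v, e_j> = <v, u_j> / sqrt(<u_j, u_j>), so |<v, e_j>|^2 = <v, u_j>^2 / <u_j, u_j>.
Coefficients: <v, e_1> = 1/sqrt(2), <v, e_2> = 1/sqrt(6).
Square and sum: Σ |<v, e_j>|^2 = 2/3.
Compute ||v||^2 = v·v = 22.
Deficit = 22 − 2/3 = 64/3 ≥ 0, confirming Bessel's inequality. (The deficit equals ||v − Σ <v,e_j> e_j||^2, the squared distance from v to span{e_j}.)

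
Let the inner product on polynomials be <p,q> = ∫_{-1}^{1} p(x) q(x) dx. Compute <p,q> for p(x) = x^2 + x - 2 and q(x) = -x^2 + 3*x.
<p,q> = 44/15

Expand the product: p(x)·q(x) = -x^4 + 2*x^3 + 5*x^2 - 6*x.
∫_{-1}^{1} of each monomial x^k gives [2/(k+1) if k even, 0 if k odd]. Integrating term-by-term (or equivalently evaluating the antiderivative F(x) = -x^5/5 + x^4/2 + 5*x^3/3 - 3*x^2 at the endpoints):
  F(1) − F(−1) = -31/30 − (-119/30) = 44/15.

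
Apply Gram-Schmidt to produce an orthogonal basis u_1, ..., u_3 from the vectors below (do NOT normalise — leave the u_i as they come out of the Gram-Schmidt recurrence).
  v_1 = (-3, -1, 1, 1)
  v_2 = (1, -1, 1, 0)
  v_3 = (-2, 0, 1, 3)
Orthogonal basis:
  u_1 = (-3, -1, 1, 1)
  u_2 = (3/4, -13/12, 13/12, 1/12)
  u_3 = (19/35, 27/35, 8/35, 76/35)

Apply the Gram-Schmidt recurrence
  u_1 = v_1
  u_i = v_i − Σ_{j<i} ((v_i · u_j) / (u_j · u_j)) · u_j.

Step by step this gives:
  u_1 = (-3, -1, 1, 1)
  u_2 = (3/4, -13/12, 13/12, 1/12)
  u_3 = (19/35, 27/35, 8/35, 76/35)

Orthogonality check:
  u_2 · u_1 = 0 (should be 0)
  u_3 · u_1 = 0 (should be 0)
  u_3 · u_2 = 0 (should be 0)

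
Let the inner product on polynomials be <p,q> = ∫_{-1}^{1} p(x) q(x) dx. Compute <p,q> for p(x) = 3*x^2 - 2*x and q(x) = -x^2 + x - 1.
<p,q> = -68/15

Expand the product: p(x)·q(x) = -3*x^4 + 5*x^3 - 5*x^2 + 2*x.
∫_{-1}^{1} of each monomial x^k gives [2/(k+1) if k even, 0 if k odd]. Integrating term-by-term (or equivalently evaluating the antiderivative F(x) = -3*x^5/5 + 5*x^4/4 - 5*x^3/3 + x^2 at the endpoints):
  F(1) − F(−1) = -1/60 − (271/60) = -68/15.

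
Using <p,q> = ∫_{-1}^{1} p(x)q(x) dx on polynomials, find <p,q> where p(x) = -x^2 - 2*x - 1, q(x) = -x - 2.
<p,q> = 20/3

Expand the product: p(x)·q(x) = x^3 + 4*x^2 + 5*x + 2.
∫_{-1}^{1} of each monomial x^k gives [2/(k+1) if k even, 0 if k odd]. Integrating term-by-term (or equivalently evaluating the antiderivative F(x) = x^4/4 + 4*x^3/3 + 5*x^2/2 + 2*x at the endpoints):
  F(1) − F(−1) = 73/12 − (-7/12) = 20/3.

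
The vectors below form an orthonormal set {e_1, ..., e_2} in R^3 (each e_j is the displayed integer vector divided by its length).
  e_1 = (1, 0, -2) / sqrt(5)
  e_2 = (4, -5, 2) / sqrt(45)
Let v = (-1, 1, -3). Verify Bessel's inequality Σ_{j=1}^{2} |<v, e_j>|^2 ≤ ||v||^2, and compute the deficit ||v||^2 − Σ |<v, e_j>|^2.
Σ |<v, e_j>|^2 = 10; ||v||^2 = 11; deficit = 1

Write each e_j = u_j / sqrt(<u_j, u_j>) where u_j is the displayed integer vector. Then <v, e_j> = <v, u_j> / sqrt(<u_j, u_j>), so |<v, e_j>|^2 = <v, u_j>^2 / <u_j, u_j>.
Coefficients: <v, e_1> = 5/sqrt(5), <v, e_2> = -15/sqrt(45).
Square and sum: Σ |<v, e_j>|^2 = 10.
Compute ||v||^2 = v·v = 11.
Deficit = 11 − 10 = 1 ≥ 0, confirming Bessel's inequality. (The deficit equals ||v − Σ <v,e_j> e_j||^2, the squared distance from v to span{e_j}.)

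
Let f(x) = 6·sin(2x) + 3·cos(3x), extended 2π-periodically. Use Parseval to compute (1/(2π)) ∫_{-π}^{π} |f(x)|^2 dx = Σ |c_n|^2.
Σ |c_n|^2 = 45/2

Expand |f|^2 and use orthogonality of {sin(nx), cos(mx)} on [-π, π]:
  ∫_{-π}^{π} sin(nx)^2 dx = π, ∫ cos(mx)^2 dx = π, and cross terms integrate to 0.
So ∫_{-π}^{π} f(x)^2 dx = 6^2 · π + 3^2 · π = (36 + 9)π.
Divide by 2π: (36 + 9)/2 = 45/2.
By Parseval, this equals Σ |c_n|^2.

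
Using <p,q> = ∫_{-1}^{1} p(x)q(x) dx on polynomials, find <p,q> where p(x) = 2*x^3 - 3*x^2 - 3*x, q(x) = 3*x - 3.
<p,q> = 12/5

Expand the product: p(x)·q(x) = 6*x^4 - 15*x^3 + 9*x.
∫_{-1}^{1} of each monomial x^k gives [2/(k+1) if k even, 0 if k odd]. Integrating term-by-term (or equivalently evaluating the antiderivative F(x) = 6*x^5/5 - 15*x^4/4 + 9*x^2/2 at the endpoints):
  F(1) − F(−1) = 39/20 − (-9/20) = 12/5.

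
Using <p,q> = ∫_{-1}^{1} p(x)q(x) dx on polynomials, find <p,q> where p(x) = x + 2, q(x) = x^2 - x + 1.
<p,q> = 14/3

Expand the product: p(x)·q(x) = x^3 + x^2 - x + 2.
∫_{-1}^{1} of each monomial x^k gives [2/(k+1) if k even, 0 if k odd]. Integrating term-by-term (or equivalently evaluating the antiderivative F(x) = x^4/4 + x^3/3 - x^2/2 + 2*x at the endpoints):
  F(1) − F(−1) = 25/12 − (-31/12) = 14/3.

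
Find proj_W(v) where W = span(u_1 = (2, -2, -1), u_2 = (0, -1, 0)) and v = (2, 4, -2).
proj_W(v) = (12/5, 4, -6/5)

Set up U = [u_1 | ... | u_2] ∈ R^(3×2). The projector onto W = col(U) is P = U (U^T U)^(-1) U^T.
Compute U^T U =
  [9, 2]
  [2, 1],
and U^T v = (-2, -4).
Solve U^T U · c = U^T v for the coefficients: c = (6/5, -32/5). The projection is proj_W(v) = U c.
Check: (v - proj_W(v)) · u_1 = 0  (should be 0).
Check: (v - proj_W(v)) · u_2 = 0  (should be 0).
Result: proj_W(v) = (12/5, 4, -6/5).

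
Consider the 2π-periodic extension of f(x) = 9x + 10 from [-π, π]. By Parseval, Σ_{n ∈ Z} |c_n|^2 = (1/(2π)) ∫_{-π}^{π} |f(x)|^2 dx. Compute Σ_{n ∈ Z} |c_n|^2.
Σ |c_n|^2 = 27π^2 + 100

Expand and integrate term by term over [-π, π]:
  ∫ (9x)^2 dx = 81·(2π^3/3); ∫ 2·9·(10)·x dx = 0 (odd integrand); ∫ 10^2 dx = 100·2π.
So (1/(2π)) ∫_{-π}^{π} (9x + 10)^2 dx = 81π^2/3 + 100 = 27π^2 + 100.
Parseval ⇒ Σ |c_n|^2 = 27π^2 + 100.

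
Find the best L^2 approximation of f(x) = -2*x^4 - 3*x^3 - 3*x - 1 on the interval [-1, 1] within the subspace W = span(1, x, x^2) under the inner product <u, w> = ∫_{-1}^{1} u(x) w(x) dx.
g(x) = -12*x^2/7 - 24*x/5 - 29/35

The best approximation g ∈ W is the orthogonal projection of f onto W. Writing g = a_0 + a_1 x + a_2 x^2, the coefficients solve the normal equations G · a = b where
  G_{ij} = <φ_i, φ_j> and b_i = <f, φ_i>, with φ_0 = 1, φ_1 = x, φ_2 = x^2.
G =
  [2, 0, 2/3]
  [0, 2/3, 0]
  [2/3, 0, 2/5],
b = (-14/5, -16/5, -26/21).
Solving gives a_0 = -29/35, a_1 = -24/5, a_2 = -12/7, so
  g(x) = -12*x^2/7 - 24*x/5 - 29/35.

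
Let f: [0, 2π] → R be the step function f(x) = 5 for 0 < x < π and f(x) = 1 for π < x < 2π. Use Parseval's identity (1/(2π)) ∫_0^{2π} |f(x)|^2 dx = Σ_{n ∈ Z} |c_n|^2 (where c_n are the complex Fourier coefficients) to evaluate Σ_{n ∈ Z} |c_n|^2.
Σ |c_n|^2 = 13

Parseval equates the L^2 energy of f (normalised by 1/(2π)) with the ℓ^2 sum of its Fourier coefficients: (1/(2π)) ∫_0^{2π} |f|^2 = Σ |c_n|^2.
Compute the left side: (1/(2π)) [∫_0^π 5^2 dx + ∫_π^{2π} 1^2 dx] = (1/(2π)) · (25π + 1π) = (25 + 1)/2 = 13.
So Σ_{n ∈ Z} |c_n|^2 = 13.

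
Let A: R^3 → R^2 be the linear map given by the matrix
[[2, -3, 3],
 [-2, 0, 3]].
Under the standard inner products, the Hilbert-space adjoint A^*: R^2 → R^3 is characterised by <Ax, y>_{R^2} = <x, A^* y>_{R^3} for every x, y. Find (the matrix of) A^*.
A^* = A^T =
[[2, -2],
 [-3, 0],
 [3, 3]]

For real matrices with standard dot products, the defining identity <Ax, y> = <x, A^* y> gives (Ax)^T y = x^T (A^*) y, i.e. x^T A^T y = x^T (A^*) y. Since this holds for all x, y, we must have A^* = A^T. Therefore
A^* =
[[2, -2],
 [-3, 0],
 [3, 3]].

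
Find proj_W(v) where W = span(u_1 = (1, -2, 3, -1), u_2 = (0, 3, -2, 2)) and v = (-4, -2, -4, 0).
proj_W(v) = (-176/59, -62/59, -252/59, -100/59)

Set up U = [u_1 | ... | u_2] ∈ R^(4×2). The projector onto W = col(U) is P = U (U^T U)^(-1) U^T.
Compute U^T U =
  [15, -14]
  [-14, 17],
and U^T v = (-12, 2).
Solve U^T U · c = U^T v for the coefficients: c = (-176/59, -138/59). The projection is proj_W(v) = U c.
Check: (v - proj_W(v)) · u_1 = 0  (should be 0).
Check: (v - proj_W(v)) · u_2 = 0  (should be 0).
Result: proj_W(v) = (-176/59, -62/59, -252/59, -100/59).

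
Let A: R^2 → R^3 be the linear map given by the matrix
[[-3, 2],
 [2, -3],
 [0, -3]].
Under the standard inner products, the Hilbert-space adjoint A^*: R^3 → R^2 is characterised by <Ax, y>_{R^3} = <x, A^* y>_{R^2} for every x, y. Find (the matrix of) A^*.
A^* = A^T =
[[-3, 2, 0],
 [2, -3, -3]]

For real matrices with standard dot products, the defining identity <Ax, y> = <x, A^* y> gives (Ax)^T y = x^T (A^*) y, i.e. x^T A^T y = x^T (A^*) y. Since this holds for all x, y, we must have A^* = A^T. Therefore
A^* =
[[-3, 2, 0],
 [2, -3, -3]].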